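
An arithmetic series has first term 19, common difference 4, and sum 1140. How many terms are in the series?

Using S = n/2 × [2a + (n-1)d]
1140 = n/2 × [2(19) + (n-1)(4)]
1140 = n/2 × [38 + 4n - 4]
2280 = n × [34 + 4n]
4n² + (34)n - 2280 = 0
Discriminant: Δ = (34)² - 4(4)(-2280) = 1156 + 36480 = 37636
√Δ = 194
n = [-(34) + √Δ] / (2·4) = (-34 + 194) / 8 = 160 / 8 = 20
(The negative root is discarded since n must be a positive integer.)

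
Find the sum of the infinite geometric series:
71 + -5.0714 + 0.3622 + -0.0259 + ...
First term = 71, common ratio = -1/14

For |r| < 1, S = a / (1 - r)
S = 71 / (1 - (-1/14))
S = 71 / (15/14)
S = 994/15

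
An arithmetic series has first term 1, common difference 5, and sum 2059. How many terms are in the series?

Using S = n/2 × [2a + (n-1)d]
2059 = n/2 × [2(1) + (n-1)(5)]
2059 = n/2 × [2 + 5n - 5]
4118 = n × [-3 + 5n]
5n² + (-3)n - 4118 = 0
Discriminant: Δ = (-3)² - 4(5)(-4118) = 9 + 82360 = 82369
√Δ = 287
n = [-(-3) + √Δ] / (2·5) = (3 + 287) / 10 = 290 / 10 = 29
(The negative root is discarded since n must be a positive integer.)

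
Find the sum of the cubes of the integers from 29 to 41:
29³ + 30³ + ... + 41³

Use ∑_{k=1}^{n} k³ = [n(n+1)/2]², then subtract the first 28 terms.
∑_{k=1}^{41} k³ = [41×42/2]² = 861² = 741321
∑_{k=1}^{28} k³ = [28×29/2]² = 406² = 164836
∑_{k=29}^{41} k³ = 741321 - 164836 = 576485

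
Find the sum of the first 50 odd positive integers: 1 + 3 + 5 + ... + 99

Sum of first n odd numbers = n²
= 50²
= 2500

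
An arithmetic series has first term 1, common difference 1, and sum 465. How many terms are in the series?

Using S = n/2 × [2a + (n-1)d]
465 = n/2 × [2(1) + (n-1)(1)]
465 = n/2 × [2 + 1n - 1]
930 = n × [1 + 1n]
1n² + (1)n - 930 = 0
Discriminant: Δ = (1)² - 4(1)(-930) = 1 + 3720 = 3721
√Δ = 61
n = [-(1) + √Δ] / (2·1) = (-1 + 61) / 2 = 60 / 2 = 30
(The negative root is discarded since n must be a positive integer.)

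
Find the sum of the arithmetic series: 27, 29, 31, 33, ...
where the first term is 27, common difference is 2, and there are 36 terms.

Sₙ = n/2 × (first + last)
Last term = a + (n-1)d = 27 + (36-1)×2 = 97
S_36 = 36/2 × (27 + 97)
S_36 = 36/2 × 124 = 2232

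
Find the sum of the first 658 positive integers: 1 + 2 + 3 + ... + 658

Formula: ∑k = n(n+1)/2
= 658×659/2
= 433622/2
= 216811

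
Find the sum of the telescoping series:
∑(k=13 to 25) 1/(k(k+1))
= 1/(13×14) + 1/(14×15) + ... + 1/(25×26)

Partial fractions: 1/(k(k+1)) = 1/k - 1/(k+1)
The series telescopes:
= (1/13 - 1/14) + (1/14 - 1/15) + ... + (1/25 - 1/26)
= 1/13 - 1/26
= 1/26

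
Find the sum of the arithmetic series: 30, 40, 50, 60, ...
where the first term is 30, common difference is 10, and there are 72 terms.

Sₙ = n/2 × (first + last)
Last term = a + (n-1)d = 30 + (72-1)×10 = 740
S_72 = 72/2 × (30 + 740)
S_72 = 72/2 × 770 = 27720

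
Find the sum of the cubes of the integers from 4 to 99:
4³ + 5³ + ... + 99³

Use ∑_{k=1}^{n} k³ = [n(n+1)/2]², then subtract the first 3 terms.
∑_{k=1}^{99} k³ = [99×100/2]² = 4950² = 24502500
∑_{k=1}^{3} k³ = [3×4/2]² = 6² = 36
∑_{k=4}^{99} k³ = 24502500 - 36 = 24502464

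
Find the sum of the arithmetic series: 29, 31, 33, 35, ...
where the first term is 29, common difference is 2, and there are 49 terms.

Sₙ = n/2 × (first + last)
Last term = a + (n-1)d = 29 + (49-1)×2 = 125
S_49 = 49/2 × (29 + 125)
S_49 = 49/2 × 154 = 3773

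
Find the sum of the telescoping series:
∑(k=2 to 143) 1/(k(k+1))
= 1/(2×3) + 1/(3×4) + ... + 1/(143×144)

Partial fractions: 1/(k(k+1)) = 1/k - 1/(k+1)
The series telescopes:
= (1/2 - 1/3) + (1/3 - 1/4) + ... + (1/143 - 1/144)
= 1/2 - 1/144
= 71/144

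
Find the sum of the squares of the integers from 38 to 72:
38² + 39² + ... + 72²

Use ∑_{k=1}^{n} k² = n(n+1)(2n+1)/6, then subtract the first 37 terms.
∑_{k=1}^{72} k² = 72×73×145/6 = 127020
∑_{k=1}^{37} k² = 37×38×75/6 = 17575
∑_{k=38}^{72} k² = 127020 - 17575 = 109445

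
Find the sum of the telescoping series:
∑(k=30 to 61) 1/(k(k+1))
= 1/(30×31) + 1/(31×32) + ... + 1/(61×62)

Partial fractions: 1/(k(k+1)) = 1/k - 1/(k+1)
The series telescopes:
= (1/30 - 1/31) + (1/31 - 1/32) + ... + (1/61 - 1/62)
= 1/30 - 1/62
= 8/465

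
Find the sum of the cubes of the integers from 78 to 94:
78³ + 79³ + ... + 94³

Use ∑_{k=1}^{n} k³ = [n(n+1)/2]², then subtract the first 77 terms.
∑_{k=1}^{94} k³ = [94×95/2]² = 4465² = 19936225
∑_{k=1}^{77} k³ = [77×78/2]² = 3003² = 9018009
∑_{k=78}^{94} k³ = 19936225 - 9018009 = 10918216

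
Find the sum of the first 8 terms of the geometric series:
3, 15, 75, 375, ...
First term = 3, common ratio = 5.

Sₙ = a(1 - rⁿ) / (1 - r)
S_8 = 3(1 - 5^8) / (1 - 5)
S_8 = 3(1 - 390625) / (-4)
S_8 = 292968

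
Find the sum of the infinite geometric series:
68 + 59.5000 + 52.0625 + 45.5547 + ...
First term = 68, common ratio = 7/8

For |r| < 1, S = a / (1 - r)
S = 68 / (1 - (7/8))
S = 68 / (1/8)
S = 544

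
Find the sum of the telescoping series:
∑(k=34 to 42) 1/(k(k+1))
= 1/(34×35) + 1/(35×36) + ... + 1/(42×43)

Partial fractions: 1/(k(k+1)) = 1/k - 1/(k+1)
The series telescopes:
= (1/34 - 1/35) + (1/35 - 1/36) + ... + (1/42 - 1/43)
= 1/34 - 1/43
= 9/1462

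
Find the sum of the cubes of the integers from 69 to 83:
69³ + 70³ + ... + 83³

Use ∑_{k=1}^{n} k³ = [n(n+1)/2]², then subtract the first 68 terms.
∑_{k=1}^{83} k³ = [83×84/2]² = 3486² = 12152196
∑_{k=1}^{68} k³ = [68×69/2]² = 2346² = 5503716
∑_{k=69}^{83} k³ = 12152196 - 5503716 = 6648480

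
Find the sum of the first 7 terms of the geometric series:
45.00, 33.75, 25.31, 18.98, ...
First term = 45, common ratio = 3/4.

Sₙ = a(1 - rⁿ) / (1 - r)
S_7 = 45(1 - (3/4)^7) / (1 - (3/4))
S_7 = 45(1 - (2187/16384)) / (1/4)
S_7 = 638865/4096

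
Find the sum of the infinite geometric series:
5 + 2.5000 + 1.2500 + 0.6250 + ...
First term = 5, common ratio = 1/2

For |r| < 1, S = a / (1 - r)
S = 5 / (1 - (1/2))
S = 5 / (1/2)
S = 10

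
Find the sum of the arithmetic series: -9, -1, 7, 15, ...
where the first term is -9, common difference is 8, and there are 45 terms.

Sₙ = n/2 × (first + last)
Last term = a + (n-1)d = -9 + (45-1)×8 = 343
S_45 = 45/2 × (-9 + 343)
S_45 = 45/2 × 334 = 7515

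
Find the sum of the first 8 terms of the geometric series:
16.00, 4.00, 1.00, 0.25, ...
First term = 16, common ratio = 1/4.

Sₙ = a(1 - rⁿ) / (1 - r)
S_8 = 16(1 - (1/4)^8) / (1 - (1/4))
S_8 = 16(1 - (1/65536)) / (3/4)
S_8 = 21845/1024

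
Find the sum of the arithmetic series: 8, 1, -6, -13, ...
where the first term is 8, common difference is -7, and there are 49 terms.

Sₙ = n/2 × (first + last)
Last term = a + (n-1)d = 8 + (49-1)×(-7) = -328
S_49 = 49/2 × (8 + (-328))
S_49 = 49/2 × (-320) = -7840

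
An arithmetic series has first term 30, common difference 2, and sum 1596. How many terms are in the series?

Using S = n/2 × [2a + (n-1)d]
1596 = n/2 × [2(30) + (n-1)(2)]
1596 = n/2 × [60 + 2n - 2]
3192 = n × [58 + 2n]
2n² + (58)n - 3192 = 0
Discriminant: Δ = (58)² - 4(2)(-3192) = 3364 + 25536 = 28900
√Δ = 170
n = [-(58) + √Δ] / (2·2) = (-58 + 170) / 4 = 112 / 4 = 28
(The negative root is discarded since n must be a positive integer.)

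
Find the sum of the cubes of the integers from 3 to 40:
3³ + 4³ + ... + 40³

Use ∑_{k=1}^{n} k³ = [n(n+1)/2]², then subtract the first 2 terms.
∑_{k=1}^{40} k³ = [40×41/2]² = 820² = 672400
∑_{k=1}^{2} k³ = [2×3/2]² = 3² = 9
∑_{k=3}^{40} k³ = 672400 - 9 = 672391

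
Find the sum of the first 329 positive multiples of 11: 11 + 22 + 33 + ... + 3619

Factor out 11: = 11(1 + 2 + ... + 329) = 11 × n(n+1)/2
= 11 × 329×330/2
= 11 × 54285
= 597135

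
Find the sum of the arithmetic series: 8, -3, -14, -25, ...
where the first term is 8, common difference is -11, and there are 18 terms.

Sₙ = n/2 × (first + last)
Last term = a + (n-1)d = 8 + (18-1)×(-11) = -179
S_18 = 18/2 × (8 + (-179))
S_18 = 18/2 × (-171) = -1539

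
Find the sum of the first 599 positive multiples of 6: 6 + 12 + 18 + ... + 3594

Factor out 6: = 6(1 + 2 + ... + 599) = 6 × n(n+1)/2
= 6 × 599×600/2
= 6 × 179700
= 1078200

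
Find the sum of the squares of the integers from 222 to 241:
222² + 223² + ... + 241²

Use ∑_{k=1}^{n} k² = n(n+1)(2n+1)/6, then subtract the first 221 terms.
∑_{k=1}^{241} k² = 241×242×483/6 = 4694921
∑_{k=1}^{221} k² = 221×222×443/6 = 3622411
∑_{k=222}^{241} k² = 4694921 - 3622411 = 1072510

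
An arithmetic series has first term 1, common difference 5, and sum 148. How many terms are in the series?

Using S = n/2 × [2a + (n-1)d]
148 = n/2 × [2(1) + (n-1)(5)]
148 = n/2 × [2 + 5n - 5]
296 = n × [-3 + 5n]
5n² + (-3)n - 296 = 0
Discriminant: Δ = (-3)² - 4(5)(-296) = 9 + 5920 = 5929
√Δ = 77
n = [-(-3) + √Δ] / (2·5) = (3 + 77) / 10 = 80 / 10 = 8
(The negative root is discarded since n must be a positive integer.)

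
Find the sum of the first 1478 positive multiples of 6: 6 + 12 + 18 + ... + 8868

Factor out 6: = 6(1 + 2 + ... + 1478) = 6 × n(n+1)/2
= 6 × 1478×1479/2
= 6 × 1092981
= 6557886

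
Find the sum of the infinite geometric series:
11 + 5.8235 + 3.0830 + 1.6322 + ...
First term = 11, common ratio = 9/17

For |r| < 1, S = a / (1 - r)
S = 11 / (1 - (9/17))
S = 11 / (8/17)
S = 187/8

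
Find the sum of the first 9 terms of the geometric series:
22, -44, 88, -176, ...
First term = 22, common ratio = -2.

Sₙ = a(1 - rⁿ) / (1 - r)
S_9 = 22(1 - (-2)^9) / (1 - (-2))
S_9 = 22(1 - (-512)) / (3)
S_9 = 3762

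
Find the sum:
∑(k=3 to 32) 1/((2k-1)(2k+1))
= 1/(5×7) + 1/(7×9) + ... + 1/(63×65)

Partial fractions: 1/((2k-1)(2k+1)) = (1/2)[1/(2k-1) - 1/(2k+1)]
The series telescopes:
= (1/2)[1/5 - 1/65]
= 6/65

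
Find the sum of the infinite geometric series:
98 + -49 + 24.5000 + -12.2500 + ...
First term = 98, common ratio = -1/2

For |r| < 1, S = a / (1 - r)
S = 98 / (1 - (-1/2))
S = 98 / (3/2)
S = 196/3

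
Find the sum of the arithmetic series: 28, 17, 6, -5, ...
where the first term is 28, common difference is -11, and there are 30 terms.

Sₙ = n/2 × (first + last)
Last term = a + (n-1)d = 28 + (30-1)×(-11) = -291
S_30 = 30/2 × (28 + (-291))
S_30 = 30/2 × (-263) = -3945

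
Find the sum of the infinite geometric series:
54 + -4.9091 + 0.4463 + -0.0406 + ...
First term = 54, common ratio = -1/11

For |r| < 1, S = a / (1 - r)
S = 54 / (1 - (-1/11))
S = 54 / (12/11)
S = 99/2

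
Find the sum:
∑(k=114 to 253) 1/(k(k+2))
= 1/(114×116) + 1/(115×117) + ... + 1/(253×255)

Partial fractions: 1/(k(k+2)) = (1/2)[1/k - 1/(k+2)]
Telescoping leaves the first two and last two terms:
= (1/2)[1/114 + 1/115 - 1/254 - 1/255]
= 135989/28304490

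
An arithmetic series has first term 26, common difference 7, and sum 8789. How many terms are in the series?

Using S = n/2 × [2a + (n-1)d]
8789 = n/2 × [2(26) + (n-1)(7)]
8789 = n/2 × [52 + 7n - 7]
17578 = n × [45 + 7n]
7n² + (45)n - 17578 = 0
Discriminant: Δ = (45)² - 4(7)(-17578) = 2025 + 492184 = 494209
√Δ = 703
n = [-(45) + √Δ] / (2·7) = (-45 + 703) / 14 = 658 / 14 = 47
(The negative root is discarded since n must be a positive integer.)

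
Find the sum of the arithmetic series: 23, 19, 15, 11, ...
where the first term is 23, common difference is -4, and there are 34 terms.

Sₙ = n/2 × (first + last)
Last term = a + (n-1)d = 23 + (34-1)×(-4) = -109
S_34 = 34/2 × (23 + (-109))
S_34 = 34/2 × (-86) = -1462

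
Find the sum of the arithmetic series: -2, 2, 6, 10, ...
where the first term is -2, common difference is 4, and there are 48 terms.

Sₙ = n/2 × (first + last)
Last term = a + (n-1)d = -2 + (48-1)×4 = 186
S_48 = 48/2 × (-2 + 186)
S_48 = 48/2 × 184 = 4416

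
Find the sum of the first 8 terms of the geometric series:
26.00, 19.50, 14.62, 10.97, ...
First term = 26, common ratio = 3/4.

Sₙ = a(1 - rⁿ) / (1 - r)
S_8 = 26(1 - (3/4)^8) / (1 - (3/4))
S_8 = 26(1 - (6561/65536)) / (1/4)
S_8 = 766675/8192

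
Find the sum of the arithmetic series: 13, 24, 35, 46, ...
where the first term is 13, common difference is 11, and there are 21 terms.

Sₙ = n/2 × (first + last)
Last term = a + (n-1)d = 13 + (21-1)×11 = 233
S_21 = 21/2 × (13 + 233)
S_21 = 21/2 × 246 = 2583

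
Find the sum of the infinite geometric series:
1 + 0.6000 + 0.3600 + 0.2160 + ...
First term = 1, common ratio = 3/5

For |r| < 1, S = a / (1 - r)
S = 1 / (1 - (3/5))
S = 1 / (2/5)
S = 5/2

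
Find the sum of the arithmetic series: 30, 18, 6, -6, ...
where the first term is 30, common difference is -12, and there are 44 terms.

Sₙ = n/2 × (first + last)
Last term = a + (n-1)d = 30 + (44-1)×(-12) = -486
S_44 = 44/2 × (30 + (-486))
S_44 = 44/2 × (-456) = -10032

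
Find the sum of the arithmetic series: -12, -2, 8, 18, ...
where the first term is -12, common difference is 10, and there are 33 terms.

Sₙ = n/2 × (first + last)
Last term = a + (n-1)d = -12 + (33-1)×10 = 308
S_33 = 33/2 × (-12 + 308)
S_33 = 33/2 × 296 = 4884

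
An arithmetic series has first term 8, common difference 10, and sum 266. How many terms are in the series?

Using S = n/2 × [2a + (n-1)d]
266 = n/2 × [2(8) + (n-1)(10)]
266 = n/2 × [16 + 10n - 10]
532 = n × [6 + 10n]
10n² + (6)n - 532 = 0
Discriminant: Δ = (6)² - 4(10)(-532) = 36 + 21280 = 21316
√Δ = 146
n = [-(6) + √Δ] / (2·10) = (-6 + 146) / 20 = 140 / 20 = 7
(The negative root is discarded since n must be a positive integer.)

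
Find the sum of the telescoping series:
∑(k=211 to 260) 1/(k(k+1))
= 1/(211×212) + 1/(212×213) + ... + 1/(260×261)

Partial fractions: 1/(k(k+1)) = 1/k - 1/(k+1)
The series telescopes:
= (1/211 - 1/212) + (1/212 - 1/213) + ... + (1/260 - 1/261)
= 1/211 - 1/261
= 50/55071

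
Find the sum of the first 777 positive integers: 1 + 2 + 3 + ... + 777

Formula: ∑k = n(n+1)/2
= 777×778/2
= 604506/2
= 302253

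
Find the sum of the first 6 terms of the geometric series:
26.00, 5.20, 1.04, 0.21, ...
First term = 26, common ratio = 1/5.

Sₙ = a(1 - rⁿ) / (1 - r)
S_6 = 26(1 - (1/5)^6) / (1 - (1/5))
S_6 = 26(1 - (1/15625)) / (4/5)
S_6 = 101556/3125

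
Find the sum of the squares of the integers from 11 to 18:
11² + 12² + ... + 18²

Use ∑_{k=1}^{n} k² = n(n+1)(2n+1)/6, then subtract the first 10 terms.
∑_{k=1}^{18} k² = 18×19×37/6 = 2109
∑_{k=1}^{10} k² = 10×11×21/6 = 385
∑_{k=11}^{18} k² = 2109 - 385 = 1724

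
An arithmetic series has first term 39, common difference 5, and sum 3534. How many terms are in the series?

Using S = n/2 × [2a + (n-1)d]
3534 = n/2 × [2(39) + (n-1)(5)]
3534 = n/2 × [78 + 5n - 5]
7068 = n × [73 + 5n]
5n² + (73)n - 7068 = 0
Discriminant: Δ = (73)² - 4(5)(-7068) = 5329 + 141360 = 146689
√Δ = 383
n = [-(73) + √Δ] / (2·5) = (-73 + 383) / 10 = 310 / 10 = 31
(The negative root is discarded since n must be a positive integer.)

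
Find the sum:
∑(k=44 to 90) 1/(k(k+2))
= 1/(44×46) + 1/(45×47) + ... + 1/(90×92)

Partial fractions: 1/(k(k+2)) = (1/2)[1/k - 1/(k+2)]
Telescoping leaves the first two and last two terms:
= (1/2)[1/44 + 1/45 - 1/91 - 1/92]
= 23923/2072070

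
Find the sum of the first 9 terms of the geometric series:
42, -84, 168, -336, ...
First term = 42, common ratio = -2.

Sₙ = a(1 - rⁿ) / (1 - r)
S_9 = 42(1 - (-2)^9) / (1 - (-2))
S_9 = 42(1 - (-512)) / (3)
S_9 = 7182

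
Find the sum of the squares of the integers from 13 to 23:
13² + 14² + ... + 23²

Use ∑_{k=1}^{n} k² = n(n+1)(2n+1)/6, then subtract the first 12 terms.
∑_{k=1}^{23} k² = 23×24×47/6 = 4324
∑_{k=1}^{12} k² = 12×13×25/6 = 650
∑_{k=13}^{23} k² = 4324 - 650 = 3674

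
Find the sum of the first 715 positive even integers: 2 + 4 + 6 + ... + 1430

Sum of first n even numbers = n(n+1)
= 715×716
= 511940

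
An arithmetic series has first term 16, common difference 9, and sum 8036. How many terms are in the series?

Using S = n/2 × [2a + (n-1)d]
8036 = n/2 × [2(16) + (n-1)(9)]
8036 = n/2 × [32 + 9n - 9]
16072 = n × [23 + 9n]
9n² + (23)n - 16072 = 0
Discriminant: Δ = (23)² - 4(9)(-16072) = 529 + 578592 = 579121
√Δ = 761
n = [-(23) + √Δ] / (2·9) = (-23 + 761) / 18 = 738 / 18 = 41
(The negative root is discarded since n must be a positive integer.)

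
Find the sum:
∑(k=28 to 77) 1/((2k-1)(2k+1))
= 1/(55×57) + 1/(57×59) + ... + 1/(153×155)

Partial fractions: 1/((2k-1)(2k+1)) = (1/2)[1/(2k-1) - 1/(2k+1)]
The series telescopes:
= (1/2)[1/55 - 1/155]
= 2/341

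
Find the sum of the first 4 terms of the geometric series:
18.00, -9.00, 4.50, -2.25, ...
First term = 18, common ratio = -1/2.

Sₙ = a(1 - rⁿ) / (1 - r)
S_4 = 18(1 - (-1/2)^4) / (1 - (-1/2))
S_4 = 18(1 - (1/16)) / (3/2)
S_4 = 45/4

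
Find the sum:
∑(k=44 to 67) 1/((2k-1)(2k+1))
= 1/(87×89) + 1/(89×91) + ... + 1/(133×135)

Partial fractions: 1/((2k-1)(2k+1)) = (1/2)[1/(2k-1) - 1/(2k+1)]
The series telescopes:
= (1/2)[1/87 - 1/135]
= 8/3915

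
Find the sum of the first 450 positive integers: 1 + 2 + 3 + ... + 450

Formula: ∑k = n(n+1)/2
= 450×451/2
= 202950/2
= 101475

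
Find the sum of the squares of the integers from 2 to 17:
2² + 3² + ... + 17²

Use ∑_{k=1}^{n} k² = n(n+1)(2n+1)/6, then subtract the first 1 terms.
∑_{k=1}^{17} k² = 17×18×35/6 = 1785
∑_{k=1}^{1} k² = 1×2×3/6 = 1
∑_{k=2}^{17} k² = 1785 - 1 = 1784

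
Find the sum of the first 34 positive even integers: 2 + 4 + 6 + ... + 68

Sum of first n even numbers = n(n+1)
= 34×35
= 1190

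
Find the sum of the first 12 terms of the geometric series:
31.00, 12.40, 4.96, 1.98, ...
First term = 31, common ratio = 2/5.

Sₙ = a(1 - rⁿ) / (1 - r)
S_12 = 31(1 - (2/5)^12) / (1 - (2/5))
S_12 = 31(1 - (4096/244140625)) / (3/5)
S_12 = 2522744133/48828125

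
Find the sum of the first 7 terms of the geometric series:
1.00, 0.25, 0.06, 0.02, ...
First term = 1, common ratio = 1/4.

Sₙ = a(1 - rⁿ) / (1 - r)
S_7 = 1(1 - (1/4)^7) / (1 - (1/4))
S_7 = 1(1 - (1/16384)) / (3/4)
S_7 = 5461/4096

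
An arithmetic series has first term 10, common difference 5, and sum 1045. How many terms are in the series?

Using S = n/2 × [2a + (n-1)d]
1045 = n/2 × [2(10) + (n-1)(5)]
1045 = n/2 × [20 + 5n - 5]
2090 = n × [15 + 5n]
5n² + (15)n - 2090 = 0
Discriminant: Δ = (15)² - 4(5)(-2090) = 225 + 41800 = 42025
√Δ = 205
n = [-(15) + √Δ] / (2·5) = (-15 + 205) / 10 = 190 / 10 = 19
(The negative root is discarded since n must be a positive integer.)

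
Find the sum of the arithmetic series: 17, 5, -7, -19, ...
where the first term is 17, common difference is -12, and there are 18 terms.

Sₙ = n/2 × (first + last)
Last term = a + (n-1)d = 17 + (18-1)×(-12) = -187
S_18 = 18/2 × (17 + (-187))
S_18 = 18/2 × (-170) = -1530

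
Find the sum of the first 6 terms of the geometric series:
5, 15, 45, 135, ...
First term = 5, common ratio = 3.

Sₙ = a(1 - rⁿ) / (1 - r)
S_6 = 5(1 - 3^6) / (1 - 3)
S_6 = 5(1 - 729) / (-2)
S_6 = 1820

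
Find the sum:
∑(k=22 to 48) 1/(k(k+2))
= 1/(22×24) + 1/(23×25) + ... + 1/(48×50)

Partial fractions: 1/(k(k+2)) = (1/2)[1/k - 1/(k+2)]
Telescoping leaves the first two and last two terms:
= (1/2)[1/22 + 1/23 - 1/49 - 1/50]
= 15039/619850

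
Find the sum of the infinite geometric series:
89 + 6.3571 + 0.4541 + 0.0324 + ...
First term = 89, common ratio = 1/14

For |r| < 1, S = a / (1 - r)
S = 89 / (1 - (1/14))
S = 89 / (13/14)
S = 1246/13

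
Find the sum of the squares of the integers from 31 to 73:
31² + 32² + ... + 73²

Use ∑_{k=1}^{n} k² = n(n+1)(2n+1)/6, then subtract the first 30 terms.
∑_{k=1}^{73} k² = 73×74×147/6 = 132349
∑_{k=1}^{30} k² = 30×31×61/6 = 9455
∑_{k=31}^{73} k² = 132349 - 9455 = 122894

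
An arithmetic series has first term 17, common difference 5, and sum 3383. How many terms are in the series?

Using S = n/2 × [2a + (n-1)d]
3383 = n/2 × [2(17) + (n-1)(5)]
3383 = n/2 × [34 + 5n - 5]
6766 = n × [29 + 5n]
5n² + (29)n - 6766 = 0
Discriminant: Δ = (29)² - 4(5)(-6766) = 841 + 135320 = 136161
√Δ = 369
n = [-(29) + √Δ] / (2·5) = (-29 + 369) / 10 = 340 / 10 = 34
(The negative root is discarded since n must be a positive integer.)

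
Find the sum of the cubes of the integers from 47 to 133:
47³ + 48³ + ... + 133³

Use ∑_{k=1}^{n} k³ = [n(n+1)/2]², then subtract the first 46 terms.
∑_{k=1}^{133} k³ = [133×134/2]² = 8911² = 79405921
∑_{k=1}^{46} k³ = [46×47/2]² = 1081² = 1168561
∑_{k=47}^{133} k³ = 79405921 - 1168561 = 78237360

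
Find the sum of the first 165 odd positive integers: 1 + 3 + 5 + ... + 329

Sum of first n odd numbers = n²
= 165²
= 27225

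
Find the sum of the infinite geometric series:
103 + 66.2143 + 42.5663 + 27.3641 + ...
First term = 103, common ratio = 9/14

For |r| < 1, S = a / (1 - r)
S = 103 / (1 - (9/14))
S = 103 / (5/14)
S = 1442/5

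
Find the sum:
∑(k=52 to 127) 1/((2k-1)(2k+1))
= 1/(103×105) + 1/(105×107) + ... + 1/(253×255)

Partial fractions: 1/((2k-1)(2k+1)) = (1/2)[1/(2k-1) - 1/(2k+1)]
The series telescopes:
= (1/2)[1/103 - 1/255]
= 76/26265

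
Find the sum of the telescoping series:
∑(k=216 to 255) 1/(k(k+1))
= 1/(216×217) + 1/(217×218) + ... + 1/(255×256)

Partial fractions: 1/(k(k+1)) = 1/k - 1/(k+1)
The series telescopes:
= (1/216 - 1/217) + (1/217 - 1/218) + ... + (1/255 - 1/256)
= 1/216 - 1/256
= 5/6912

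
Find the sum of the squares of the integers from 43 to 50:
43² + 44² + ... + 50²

Use ∑_{k=1}^{n} k² = n(n+1)(2n+1)/6, then subtract the first 42 terms.
∑_{k=1}^{50} k² = 50×51×101/6 = 42925
∑_{k=1}^{42} k² = 42×43×85/6 = 25585
∑_{k=43}^{50} k² = 42925 - 25585 = 17340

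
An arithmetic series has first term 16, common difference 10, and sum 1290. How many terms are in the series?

Using S = n/2 × [2a + (n-1)d]
1290 = n/2 × [2(16) + (n-1)(10)]
1290 = n/2 × [32 + 10n - 10]
2580 = n × [22 + 10n]
10n² + (22)n - 2580 = 0
Discriminant: Δ = (22)² - 4(10)(-2580) = 484 + 103200 = 103684
√Δ = 322
n = [-(22) + √Δ] / (2·10) = (-22 + 322) / 20 = 300 / 20 = 15
(The negative root is discarded since n must be a positive integer.)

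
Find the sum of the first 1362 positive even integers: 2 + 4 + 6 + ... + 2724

Sum of first n even numbers = n(n+1)
= 1362×1363
= 1856406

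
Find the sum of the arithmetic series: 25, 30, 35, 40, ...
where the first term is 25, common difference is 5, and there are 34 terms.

Sₙ = n/2 × (first + last)
Last term = a + (n-1)d = 25 + (34-1)×5 = 190
S_34 = 34/2 × (25 + 190)
S_34 = 34/2 × 215 = 3655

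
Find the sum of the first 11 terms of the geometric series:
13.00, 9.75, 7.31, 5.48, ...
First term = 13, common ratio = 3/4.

Sₙ = a(1 - rⁿ) / (1 - r)
S_11 = 13(1 - (3/4)^11) / (1 - (3/4))
S_11 = 13(1 - (177147/4194304)) / (1/4)
S_11 = 52223041/1048576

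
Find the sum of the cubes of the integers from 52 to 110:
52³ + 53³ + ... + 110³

Use ∑_{k=1}^{n} k³ = [n(n+1)/2]², then subtract the first 51 terms.
∑_{k=1}^{110} k³ = [110×111/2]² = 6105² = 37271025
∑_{k=1}^{51} k³ = [51×52/2]² = 1326² = 1758276
∑_{k=52}^{110} k³ = 37271025 - 1758276 = 35512749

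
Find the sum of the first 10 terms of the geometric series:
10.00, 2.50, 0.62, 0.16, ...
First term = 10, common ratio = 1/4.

Sₙ = a(1 - rⁿ) / (1 - r)
S_10 = 10(1 - (1/4)^10) / (1 - (1/4))
S_10 = 10(1 - (1/1048576)) / (3/4)
S_10 = 1747625/131072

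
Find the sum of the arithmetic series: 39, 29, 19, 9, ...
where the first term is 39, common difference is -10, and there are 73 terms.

Sₙ = n/2 × (first + last)
Last term = a + (n-1)d = 39 + (73-1)×(-10) = -681
S_73 = 73/2 × (39 + (-681))
S_73 = 73/2 × (-642) = -23433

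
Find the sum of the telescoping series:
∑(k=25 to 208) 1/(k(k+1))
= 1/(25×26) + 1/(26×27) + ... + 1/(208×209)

Partial fractions: 1/(k(k+1)) = 1/k - 1/(k+1)
The series telescopes:
= (1/25 - 1/26) + (1/26 - 1/27) + ... + (1/208 - 1/209)
= 1/25 - 1/209
= 184/5225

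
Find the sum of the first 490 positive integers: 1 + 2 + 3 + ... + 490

Formula: ∑k = n(n+1)/2
= 490×491/2
= 240590/2
= 120295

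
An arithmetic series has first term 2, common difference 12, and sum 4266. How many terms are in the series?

Using S = n/2 × [2a + (n-1)d]
4266 = n/2 × [2(2) + (n-1)(12)]
4266 = n/2 × [4 + 12n - 12]
8532 = n × [-8 + 12n]
12n² + (-8)n - 8532 = 0
Discriminant: Δ = (-8)² - 4(12)(-8532) = 64 + 409536 = 409600
√Δ = 640
n = [-(-8) + √Δ] / (2·12) = (8 + 640) / 24 = 648 / 24 = 27
(The negative root is discarded since n must be a positive integer.)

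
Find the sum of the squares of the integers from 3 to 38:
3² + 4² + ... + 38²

Use ∑_{k=1}^{n} k² = n(n+1)(2n+1)/6, then subtract the first 2 terms.
∑_{k=1}^{38} k² = 38×39×77/6 = 19019
∑_{k=1}^{2} k² = 2×3×5/6 = 5
∑_{k=3}^{38} k² = 19019 - 5 = 19014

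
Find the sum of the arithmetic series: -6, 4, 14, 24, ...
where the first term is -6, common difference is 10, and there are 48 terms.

Sₙ = n/2 × (first + last)
Last term = a + (n-1)d = -6 + (48-1)×10 = 464
S_48 = 48/2 × (-6 + 464)
S_48 = 48/2 × 458 = 10992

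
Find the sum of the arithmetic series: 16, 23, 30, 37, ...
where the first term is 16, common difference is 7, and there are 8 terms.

Sₙ = n/2 × (first + last)
Last term = a + (n-1)d = 16 + (8-1)×7 = 65
S_8 = 8/2 × (16 + 65)
S_8 = 8/2 × 81 = 324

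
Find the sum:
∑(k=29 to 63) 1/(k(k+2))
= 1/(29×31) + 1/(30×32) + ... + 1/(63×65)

Partial fractions: 1/(k(k+2)) = (1/2)[1/k - 1/(k+2)]
Telescoping leaves the first two and last two terms:
= (1/2)[1/29 + 1/30 - 1/64 - 1/65]
= 13321/723840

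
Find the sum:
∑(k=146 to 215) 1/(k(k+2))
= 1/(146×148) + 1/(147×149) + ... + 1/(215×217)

Partial fractions: 1/(k(k+2)) = (1/2)[1/k - 1/(k+2)]
Telescoping leaves the first two and last two terms:
= (1/2)[1/146 + 1/147 - 1/216 - 1/217]
= 105725/47903184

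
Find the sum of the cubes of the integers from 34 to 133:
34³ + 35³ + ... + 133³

Use ∑_{k=1}^{n} k³ = [n(n+1)/2]², then subtract the first 33 terms.
∑_{k=1}^{133} k³ = [133×134/2]² = 8911² = 79405921
∑_{k=1}^{33} k³ = [33×34/2]² = 561² = 314721
∑_{k=34}^{133} k³ = 79405921 - 314721 = 79091200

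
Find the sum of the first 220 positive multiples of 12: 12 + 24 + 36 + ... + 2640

Factor out 12: = 12(1 + 2 + ... + 220) = 12 × n(n+1)/2
= 12 × 220×221/2
= 12 × 24310
= 291720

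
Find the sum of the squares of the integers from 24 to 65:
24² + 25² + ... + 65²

Use ∑_{k=1}^{n} k² = n(n+1)(2n+1)/6, then subtract the first 23 terms.
∑_{k=1}^{65} k² = 65×66×131/6 = 93665
∑_{k=1}^{23} k² = 23×24×47/6 = 4324
∑_{k=24}^{65} k² = 93665 - 4324 = 89341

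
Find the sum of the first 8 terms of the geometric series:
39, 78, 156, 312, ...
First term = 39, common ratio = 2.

Sₙ = a(1 - rⁿ) / (1 - r)
S_8 = 39(1 - 2^8) / (1 - 2)
S_8 = 39(1 - 256) / (-1)
S_8 = 9945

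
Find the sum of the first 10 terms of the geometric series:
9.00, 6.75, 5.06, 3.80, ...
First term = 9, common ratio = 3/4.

Sₙ = a(1 - rⁿ) / (1 - r)
S_10 = 9(1 - (3/4)^10) / (1 - (3/4))
S_10 = 9(1 - (59049/1048576)) / (1/4)
S_10 = 8905743/262144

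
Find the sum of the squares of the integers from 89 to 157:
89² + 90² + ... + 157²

Use ∑_{k=1}^{n} k² = n(n+1)(2n+1)/6, then subtract the first 88 terms.
∑_{k=1}^{157} k² = 157×158×315/6 = 1302315
∑_{k=1}^{88} k² = 88×89×177/6 = 231044
∑_{k=89}^{157} k² = 1302315 - 231044 = 1071271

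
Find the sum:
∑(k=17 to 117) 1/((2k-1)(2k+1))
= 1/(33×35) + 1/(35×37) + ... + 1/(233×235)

Partial fractions: 1/((2k-1)(2k+1)) = (1/2)[1/(2k-1) - 1/(2k+1)]
The series telescopes:
= (1/2)[1/33 - 1/235]
= 101/7755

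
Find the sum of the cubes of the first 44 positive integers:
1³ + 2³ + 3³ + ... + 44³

Formula: ∑k³ = [n(n+1)/2]²
= [44×45/2]²
= 990²
= 980100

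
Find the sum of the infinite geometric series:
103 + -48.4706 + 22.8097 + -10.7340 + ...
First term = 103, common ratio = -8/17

For |r| < 1, S = a / (1 - r)
S = 103 / (1 - (-8/17))
S = 103 / (25/17)
S = 1751/25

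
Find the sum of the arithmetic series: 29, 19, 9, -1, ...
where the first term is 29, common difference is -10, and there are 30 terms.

Sₙ = n/2 × (first + last)
Last term = a + (n-1)d = 29 + (30-1)×(-10) = -261
S_30 = 30/2 × (29 + (-261))
S_30 = 30/2 × (-232) = -3480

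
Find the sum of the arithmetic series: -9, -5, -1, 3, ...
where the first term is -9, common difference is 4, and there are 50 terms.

Sₙ = n/2 × (first + last)
Last term = a + (n-1)d = -9 + (50-1)×4 = 187
S_50 = 50/2 × (-9 + 187)
S_50 = 50/2 × 178 = 4450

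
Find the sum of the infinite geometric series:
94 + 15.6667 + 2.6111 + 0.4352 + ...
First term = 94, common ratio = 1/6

For |r| < 1, S = a / (1 - r)
S = 94 / (1 - (1/6))
S = 94 / (5/6)
S = 564/5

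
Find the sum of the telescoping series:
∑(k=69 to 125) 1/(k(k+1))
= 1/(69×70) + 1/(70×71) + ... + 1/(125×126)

Partial fractions: 1/(k(k+1)) = 1/k - 1/(k+1)
The series telescopes:
= (1/69 - 1/70) + (1/70 - 1/71) + ... + (1/125 - 1/126)
= 1/69 - 1/126
= 19/2898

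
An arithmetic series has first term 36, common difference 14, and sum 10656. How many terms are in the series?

Using S = n/2 × [2a + (n-1)d]
10656 = n/2 × [2(36) + (n-1)(14)]
10656 = n/2 × [72 + 14n - 14]
21312 = n × [58 + 14n]
14n² + (58)n - 21312 = 0
Discriminant: Δ = (58)² - 4(14)(-21312) = 3364 + 1193472 = 1196836
√Δ = 1094
n = [-(58) + √Δ] / (2·14) = (-58 + 1094) / 28 = 1036 / 28 = 37
(The negative root is discarded since n must be a positive integer.)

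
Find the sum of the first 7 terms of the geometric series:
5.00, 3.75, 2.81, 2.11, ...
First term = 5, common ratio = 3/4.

Sₙ = a(1 - rⁿ) / (1 - r)
S_7 = 5(1 - (3/4)^7) / (1 - (3/4))
S_7 = 5(1 - (2187/16384)) / (1/4)
S_7 = 70985/4096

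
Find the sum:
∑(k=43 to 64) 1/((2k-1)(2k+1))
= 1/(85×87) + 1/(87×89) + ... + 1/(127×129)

Partial fractions: 1/((2k-1)(2k+1)) = (1/2)[1/(2k-1) - 1/(2k+1)]
The series telescopes:
= (1/2)[1/85 - 1/129]
= 22/10965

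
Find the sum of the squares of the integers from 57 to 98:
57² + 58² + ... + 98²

Use ∑_{k=1}^{n} k² = n(n+1)(2n+1)/6, then subtract the first 56 terms.
∑_{k=1}^{98} k² = 98×99×197/6 = 318549
∑_{k=1}^{56} k² = 56×57×113/6 = 60116
∑_{k=57}^{98} k² = 318549 - 60116 = 258433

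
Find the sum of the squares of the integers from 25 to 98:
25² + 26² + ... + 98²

Use ∑_{k=1}^{n} k² = n(n+1)(2n+1)/6, then subtract the first 24 terms.
∑_{k=1}^{98} k² = 98×99×197/6 = 318549
∑_{k=1}^{24} k² = 24×25×49/6 = 4900
∑_{k=25}^{98} k² = 318549 - 4900 = 313649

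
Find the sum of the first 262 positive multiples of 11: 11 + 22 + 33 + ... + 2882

Factor out 11: = 11(1 + 2 + ... + 262) = 11 × n(n+1)/2
= 11 × 262×263/2
= 11 × 34453
= 378983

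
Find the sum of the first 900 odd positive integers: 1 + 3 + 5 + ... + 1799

Sum of first n odd numbers = n²
= 900²
= 810000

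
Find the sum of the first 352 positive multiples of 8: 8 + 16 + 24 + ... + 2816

Factor out 8: = 8(1 + 2 + ... + 352) = 8 × n(n+1)/2
= 8 × 352×353/2
= 8 × 62128
= 497024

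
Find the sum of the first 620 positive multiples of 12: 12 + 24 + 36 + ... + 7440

Factor out 12: = 12(1 + 2 + ... + 620) = 12 × n(n+1)/2
= 12 × 620×621/2
= 12 × 192510
= 2310120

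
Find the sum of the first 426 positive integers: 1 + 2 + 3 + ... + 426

Formula: ∑k = n(n+1)/2
= 426×427/2
= 181902/2
= 90951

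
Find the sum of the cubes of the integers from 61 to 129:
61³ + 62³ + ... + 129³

Use ∑_{k=1}^{n} k³ = [n(n+1)/2]², then subtract the first 60 terms.
∑_{k=1}^{129} k³ = [129×130/2]² = 8385² = 70308225
∑_{k=1}^{60} k³ = [60×61/2]² = 1830² = 3348900
∑_{k=61}^{129} k³ = 70308225 - 3348900 = 66959325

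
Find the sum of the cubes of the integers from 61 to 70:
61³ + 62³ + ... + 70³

Use ∑_{k=1}^{n} k³ = [n(n+1)/2]², then subtract the first 60 terms.
∑_{k=1}^{70} k³ = [70×71/2]² = 2485² = 6175225
∑_{k=1}^{60} k³ = [60×61/2]² = 1830² = 3348900
∑_{k=61}^{70} k³ = 6175225 - 3348900 = 2826325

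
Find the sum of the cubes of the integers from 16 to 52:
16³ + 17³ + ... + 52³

Use ∑_{k=1}^{n} k³ = [n(n+1)/2]², then subtract the first 15 terms.
∑_{k=1}^{52} k³ = [52×53/2]² = 1378² = 1898884
∑_{k=1}^{15} k³ = [15×16/2]² = 120² = 14400
∑_{k=16}^{52} k³ = 1898884 - 14400 = 1884484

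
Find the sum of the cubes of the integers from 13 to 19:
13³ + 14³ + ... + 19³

Use ∑_{k=1}^{n} k³ = [n(n+1)/2]², then subtract the first 12 terms.
∑_{k=1}^{19} k³ = [19×20/2]² = 190² = 36100
∑_{k=1}^{12} k³ = [12×13/2]² = 78² = 6084
∑_{k=13}^{19} k³ = 36100 - 6084 = 30016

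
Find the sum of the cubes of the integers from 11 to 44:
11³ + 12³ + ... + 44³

Use ∑_{k=1}^{n} k³ = [n(n+1)/2]², then subtract the first 10 terms.
∑_{k=1}^{44} k³ = [44×45/2]² = 990² = 980100
∑_{k=1}^{10} k³ = [10×11/2]² = 55² = 3025
∑_{k=11}^{44} k³ = 980100 - 3025 = 977075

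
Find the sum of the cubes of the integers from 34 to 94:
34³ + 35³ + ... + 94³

Use ∑_{k=1}^{n} k³ = [n(n+1)/2]², then subtract the first 33 terms.
∑_{k=1}^{94} k³ = [94×95/2]² = 4465² = 19936225
∑_{k=1}^{33} k³ = [33×34/2]² = 561² = 314721
∑_{k=34}^{94} k³ = 19936225 - 314721 = 19621504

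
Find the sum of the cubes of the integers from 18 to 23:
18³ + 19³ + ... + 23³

Use ∑_{k=1}^{n} k³ = [n(n+1)/2]², then subtract the first 17 terms.
∑_{k=1}^{23} k³ = [23×24/2]² = 276² = 76176
∑_{k=1}^{17} k³ = [17×18/2]² = 153² = 23409
∑_{k=18}^{23} k³ = 76176 - 23409 = 52767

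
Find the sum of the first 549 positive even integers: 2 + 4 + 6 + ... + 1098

Sum of first n even numbers = n(n+1)
= 549×550
= 301950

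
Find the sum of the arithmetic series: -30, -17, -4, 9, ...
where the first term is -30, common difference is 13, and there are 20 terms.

Sₙ = n/2 × (first + last)
Last term = a + (n-1)d = -30 + (20-1)×13 = 217
S_20 = 20/2 × (-30 + 217)
S_20 = 20/2 × 187 = 1870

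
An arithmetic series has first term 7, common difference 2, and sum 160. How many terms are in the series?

Using S = n/2 × [2a + (n-1)d]
160 = n/2 × [2(7) + (n-1)(2)]
160 = n/2 × [14 + 2n - 2]
320 = n × [12 + 2n]
2n² + (12)n - 320 = 0
Discriminant: Δ = (12)² - 4(2)(-320) = 144 + 2560 = 2704
√Δ = 52
n = [-(12) + √Δ] / (2·2) = (-12 + 52) / 4 = 40 / 4 = 10
(The negative root is discarded since n must be a positive integer.)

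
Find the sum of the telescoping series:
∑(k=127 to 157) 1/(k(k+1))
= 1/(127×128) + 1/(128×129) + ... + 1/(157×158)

Partial fractions: 1/(k(k+1)) = 1/k - 1/(k+1)
The series telescopes:
= (1/127 - 1/128) + (1/128 - 1/129) + ... + (1/157 - 1/158)
= 1/127 - 1/158
= 31/20066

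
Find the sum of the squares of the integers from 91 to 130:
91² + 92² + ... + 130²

Use ∑_{k=1}^{n} k² = n(n+1)(2n+1)/6, then subtract the first 90 terms.
∑_{k=1}^{130} k² = 130×131×261/6 = 740805
∑_{k=1}^{90} k² = 90×91×181/6 = 247065
∑_{k=91}^{130} k² = 740805 - 247065 = 493740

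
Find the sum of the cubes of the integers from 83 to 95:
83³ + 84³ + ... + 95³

Use ∑_{k=1}^{n} k³ = [n(n+1)/2]², then subtract the first 82 terms.
∑_{k=1}^{95} k³ = [95×96/2]² = 4560² = 20793600
∑_{k=1}^{82} k³ = [82×83/2]² = 3403² = 11580409
∑_{k=83}^{95} k³ = 20793600 - 11580409 = 9213191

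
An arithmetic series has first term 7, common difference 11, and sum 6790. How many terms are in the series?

Using S = n/2 × [2a + (n-1)d]
6790 = n/2 × [2(7) + (n-1)(11)]
6790 = n/2 × [14 + 11n - 11]
13580 = n × [3 + 11n]
11n² + (3)n - 13580 = 0
Discriminant: Δ = (3)² - 4(11)(-13580) = 9 + 597520 = 597529
√Δ = 773
n = [-(3) + √Δ] / (2·11) = (-3 + 773) / 22 = 770 / 22 = 35
(The negative root is discarded since n must be a positive integer.)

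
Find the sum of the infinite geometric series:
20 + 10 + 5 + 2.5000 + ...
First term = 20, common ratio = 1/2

For |r| < 1, S = a / (1 - r)
S = 20 / (1 - (1/2))
S = 20 / (1/2)
S = 40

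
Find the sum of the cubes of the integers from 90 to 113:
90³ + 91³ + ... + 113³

Use ∑_{k=1}^{n} k³ = [n(n+1)/2]², then subtract the first 89 terms.
∑_{k=1}^{113} k³ = [113×114/2]² = 6441² = 41486481
∑_{k=1}^{89} k³ = [89×90/2]² = 4005² = 16040025
∑_{k=90}^{113} k³ = 41486481 - 16040025 = 25446456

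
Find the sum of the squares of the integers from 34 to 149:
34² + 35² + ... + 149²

Use ∑_{k=1}^{n} k² = n(n+1)(2n+1)/6, then subtract the first 33 terms.
∑_{k=1}^{149} k² = 149×150×299/6 = 1113775
∑_{k=1}^{33} k² = 33×34×67/6 = 12529
∑_{k=34}^{149} k² = 1113775 - 12529 = 1101246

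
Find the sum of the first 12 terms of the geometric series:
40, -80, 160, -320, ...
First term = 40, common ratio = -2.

Sₙ = a(1 - rⁿ) / (1 - r)
S_12 = 40(1 - (-2)^12) / (1 - (-2))
S_12 = 40(1 - 4096) / (3)
S_12 = -54600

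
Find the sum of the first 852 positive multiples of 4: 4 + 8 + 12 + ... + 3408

Factor out 4: = 4(1 + 2 + ... + 852) = 4 × n(n+1)/2
= 4 × 852×853/2
= 4 × 363378
= 1453512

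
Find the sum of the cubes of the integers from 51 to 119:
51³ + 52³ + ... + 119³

Use ∑_{k=1}^{n} k³ = [n(n+1)/2]², then subtract the first 50 terms.
∑_{k=1}^{119} k³ = [119×120/2]² = 7140² = 50979600
∑_{k=1}^{50} k³ = [50×51/2]² = 1275² = 1625625
∑_{k=51}^{119} k³ = 50979600 - 1625625 = 49353975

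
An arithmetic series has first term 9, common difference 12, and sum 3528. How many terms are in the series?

Using S = n/2 × [2a + (n-1)d]
3528 = n/2 × [2(9) + (n-1)(12)]
3528 = n/2 × [18 + 12n - 12]
7056 = n × [6 + 12n]
12n² + (6)n - 7056 = 0
Discriminant: Δ = (6)² - 4(12)(-7056) = 36 + 338688 = 338724
√Δ = 582
n = [-(6) + √Δ] / (2·12) = (-6 + 582) / 24 = 576 / 24 = 24
(The negative root is discarded since n must be a positive integer.)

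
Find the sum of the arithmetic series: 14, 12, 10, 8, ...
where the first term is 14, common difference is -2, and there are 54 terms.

Sₙ = n/2 × (first + last)
Last term = a + (n-1)d = 14 + (54-1)×(-2) = -92
S_54 = 54/2 × (14 + (-92))
S_54 = 54/2 × (-78) = -2106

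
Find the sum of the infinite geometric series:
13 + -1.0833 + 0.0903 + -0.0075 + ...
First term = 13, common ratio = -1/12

For |r| < 1, S = a / (1 - r)
S = 13 / (1 - (-1/12))
S = 13 / (13/12)
S = 12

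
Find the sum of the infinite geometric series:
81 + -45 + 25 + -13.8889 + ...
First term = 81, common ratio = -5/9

For |r| < 1, S = a / (1 - r)
S = 81 / (1 - (-5/9))
S = 81 / (14/9)
S = 729/14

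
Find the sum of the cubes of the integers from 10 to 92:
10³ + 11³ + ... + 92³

Use ∑_{k=1}^{n} k³ = [n(n+1)/2]², then subtract the first 9 terms.
∑_{k=1}^{92} k³ = [92×93/2]² = 4278² = 18301284
∑_{k=1}^{9} k³ = [9×10/2]² = 45² = 2025
∑_{k=10}^{92} k³ = 18301284 - 2025 = 18299259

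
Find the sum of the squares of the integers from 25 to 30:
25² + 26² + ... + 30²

Use ∑_{k=1}^{n} k² = n(n+1)(2n+1)/6, then subtract the first 24 terms.
∑_{k=1}^{30} k² = 30×31×61/6 = 9455
∑_{k=1}^{24} k² = 24×25×49/6 = 4900
∑_{k=25}^{30} k² = 9455 - 4900 = 4555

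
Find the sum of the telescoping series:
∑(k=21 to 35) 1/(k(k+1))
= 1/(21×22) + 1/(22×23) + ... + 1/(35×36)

Partial fractions: 1/(k(k+1)) = 1/k - 1/(k+1)
The series telescopes:
= (1/21 - 1/22) + (1/22 - 1/23) + ... + (1/35 - 1/36)
= 1/21 - 1/36
= 5/252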